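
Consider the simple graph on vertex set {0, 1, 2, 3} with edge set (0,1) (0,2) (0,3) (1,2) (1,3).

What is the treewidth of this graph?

2

A width-2 tree decomposition is:
Bags: B1 = {0, 1, 3}  B2 = {0, 1, 2}
Tree: B1–B2
Every bag has size at most 3, so the width is 3 − 1 = 2 and tw(G) ≤ 2. On the other hand G contains the 3-clique {0, 1, 2}. A clique must lie in a single bag of any decomposition, so no decomposition can have width below 2. Hence tw(G) = 2 exactly.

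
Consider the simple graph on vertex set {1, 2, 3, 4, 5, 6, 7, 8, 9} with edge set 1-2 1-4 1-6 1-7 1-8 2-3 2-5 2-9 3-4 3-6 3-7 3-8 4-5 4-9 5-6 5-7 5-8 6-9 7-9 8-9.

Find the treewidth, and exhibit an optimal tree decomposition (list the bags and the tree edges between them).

The largest bag has 5 vertices, giving width 4; this decomposition certifies tw(G) ≤ 4. For the lower bound: the 5 vertex sets {5,8}, {1,7}, {4,9}, {3}, {2} are disjoint, each induces a connected subgraph, and every pair is joined by at least one edge of G. Contracting each set to a single vertex therefore yields K_{5} as a minor, and since treewidth is minor-monotone, tw(G) ≥ tw(K_{5}) = 4. Combining the bounds, tw(G) = 4.

Treewidth 4.
One optimal decomposition is:
Bags: B1 = {1, 3, 5, 8, 9}  B2 = {1, 3, 5, 7, 9}  B3 = {1, 3, 4, 5, 9}  B4 = {1, 2, 3, 5, 9}  B5 = {1, 3, 5, 6, 9}
Tree: B1–B2, B2–B3, B3–B4, B4–B5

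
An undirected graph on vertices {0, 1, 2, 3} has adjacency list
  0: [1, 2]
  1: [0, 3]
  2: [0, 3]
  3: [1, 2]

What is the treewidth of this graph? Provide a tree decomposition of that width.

Treewidth 2.
Bags: B1 = {0, 2, 3}  B2 = {0, 1, 3}
Tree: B1–B2

The largest bag has 3 vertices, giving width 2; this decomposition certifies tw(G) ≤ 2. Since 3–2–0–1–3 is a cycle in G, G is not acyclic. Forests are exactly the graphs of treewidth ≤ 1, so tw(G) ≥ 2. Hence tw(G) = 2 exactly.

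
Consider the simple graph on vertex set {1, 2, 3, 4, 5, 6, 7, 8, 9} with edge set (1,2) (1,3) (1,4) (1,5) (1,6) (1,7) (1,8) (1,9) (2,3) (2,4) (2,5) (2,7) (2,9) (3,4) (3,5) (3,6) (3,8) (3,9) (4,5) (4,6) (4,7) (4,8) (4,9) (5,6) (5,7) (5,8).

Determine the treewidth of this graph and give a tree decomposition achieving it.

The largest bag has 5 vertices, giving width 4; this decomposition certifies tw(G) ≤ 4. For the lower bound, the 5 vertices {1, 2, 3, 4, 9} are pairwise adjacent, and any tree decomposition puts a clique entirely inside one bag — forcing width ≥ 4. Hence tw(G) = 4 exactly.

Treewidth 4.
Bags: B1 = {1, 2, 3, 4, 5}  B2 = {1, 2, 4, 5, 7}  B3 = {1, 3, 4, 5, 6}  B4 = {1, 2, 3, 4, 9}  B5 = {1, 3, 4, 5, 8}
Tree: B1–B2, B1–B3, B1–B4, B1–B5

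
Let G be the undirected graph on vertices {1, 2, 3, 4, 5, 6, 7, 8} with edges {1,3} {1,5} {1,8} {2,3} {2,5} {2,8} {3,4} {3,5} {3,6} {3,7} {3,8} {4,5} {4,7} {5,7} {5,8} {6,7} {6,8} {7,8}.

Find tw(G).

3

A width-3 tree decomposition is:
Bags: B1 = {2, 3, 5, 8}  B2 = {3, 5, 7, 8}  B3 = {1, 3, 5, 8}  B4 = {3, 6, 7, 8}  B5 = {3, 4, 5, 7}
Tree: B1–B2, B1–B3, B2–B4, B2–B5
Every bag has size at most 4, so the width is 4 − 1 = 3 and tw(G) ≤ 3. Conversely, {1, 3, 5, 8} is a clique of size 4, and the vertices of any clique must share a bag in every tree decomposition; so some bag has ≥ 4 vertices and tw(G) ≥ 3. Hence tw(G) = 3 exactly.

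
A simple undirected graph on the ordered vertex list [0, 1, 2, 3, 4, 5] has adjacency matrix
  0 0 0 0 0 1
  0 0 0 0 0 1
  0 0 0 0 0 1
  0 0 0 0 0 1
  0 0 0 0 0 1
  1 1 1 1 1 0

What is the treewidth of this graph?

1

A width-1 tree decomposition is:
Bags: B1 = {2, 5}  B2 = {4, 5}  B3 = {0, 5}  B4 = {3, 5}  B5 = {1, 5}
Tree: B1–B2, B1–B3, B2–B4, B2–B5
Each bag holds 2 vertices, so the decomposition has width 1, which upper-bounds the treewidth. Since G has at least one edge (e.g. 5–2), it is not an edgeless graph, so tw(G) ≥ 1. Hence tw(G) = 1 exactly.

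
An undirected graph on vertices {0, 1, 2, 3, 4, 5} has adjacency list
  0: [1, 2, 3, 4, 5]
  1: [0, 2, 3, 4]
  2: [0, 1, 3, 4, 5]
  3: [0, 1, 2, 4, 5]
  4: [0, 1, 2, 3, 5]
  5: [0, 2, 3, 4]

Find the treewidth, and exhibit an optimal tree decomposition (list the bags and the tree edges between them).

Treewidth 4.
Bags: B1 = {0, 1, 2, 3, 4}  B2 = {0, 2, 3, 4, 5}
Tree: B1–B2

Each bag holds 5 vertices, so the decomposition has width 4, which upper-bounds the treewidth. For the lower bound, the 5 vertices {0, 1, 2, 3, 4} are pairwise adjacent, and any tree decomposition puts a clique entirely inside one bag — forcing width ≥ 4. Hence tw(G) = 4 exactly.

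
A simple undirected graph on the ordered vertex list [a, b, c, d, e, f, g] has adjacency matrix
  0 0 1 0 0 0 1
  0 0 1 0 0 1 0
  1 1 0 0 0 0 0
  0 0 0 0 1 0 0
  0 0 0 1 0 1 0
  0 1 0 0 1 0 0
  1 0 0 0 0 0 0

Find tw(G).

1

A width-1 tree decomposition is:
Bags: B1 = {a, g}  B2 = {a, c}  B3 = {b, c}  B4 = {b, f}  B5 = {e, f}  B6 = {d, e}
Tree: B1–B2, B2–B3, B3–B4, B4–B5, B5–B6
The largest bag has 2 vertices, giving width 1; this decomposition certifies tw(G) ≤ 1. Since G has at least one edge (e.g. g–a), it is not an edgeless graph, so tw(G) ≥ 1. Hence tw(G) = 1 exactly.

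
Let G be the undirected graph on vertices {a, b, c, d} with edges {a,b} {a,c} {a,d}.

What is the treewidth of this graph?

A width-1 tree decomposition is:
Bags: B1 = {a, c}  B2 = {a, b}  B3 = {a, d}
Tree: B1–B2, B2–B3
Each bag holds 2 vertices, so the decomposition has width 1, which upper-bounds the treewidth. Any graph with an edge has treewidth ≥ 1, and G has the edge a–c. Combining the bounds, tw(G) = 1.

1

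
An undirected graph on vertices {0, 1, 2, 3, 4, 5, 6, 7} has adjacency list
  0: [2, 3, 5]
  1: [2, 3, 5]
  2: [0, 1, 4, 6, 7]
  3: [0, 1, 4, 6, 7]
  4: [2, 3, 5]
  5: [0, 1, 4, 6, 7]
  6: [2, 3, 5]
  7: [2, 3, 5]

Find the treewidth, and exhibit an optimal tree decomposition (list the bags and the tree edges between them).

Each bag holds 4 vertices, so the decomposition has width 3, which upper-bounds the treewidth. For the lower bound: the 4 vertex sets {1,3}, {5,7}, {2}, {4} are disjoint, each induces a connected subgraph, and every pair is joined by at least one edge of G. Contracting each set to a single vertex therefore yields K_{4} as a minor, and since treewidth is minor-monotone, tw(G) ≥ tw(K_{4}) = 3. Combining the bounds, tw(G) = 3.

Treewidth 3.
Bags: B1 = {1, 2, 3, 5}  B2 = {2, 3, 5, 7}  B3 = {2, 3, 4, 5}  B4 = {2, 3, 5, 6}  B5 = {0, 2, 3, 5}
Tree: B1–B2, B2–B3, B3–B4, B4–B5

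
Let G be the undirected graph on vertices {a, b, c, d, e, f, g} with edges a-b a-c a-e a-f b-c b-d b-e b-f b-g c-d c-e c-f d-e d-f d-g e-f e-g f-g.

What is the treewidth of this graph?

4

A width-4 tree decomposition is:
Bags: B1 = {b, c, d, e, f}  B2 = {b, d, e, f, g}  B3 = {a, b, c, e, f}
Tree: B1–B2, B1–B3
Every bag has size at most 5, so the width is 5 − 1 = 4 and tw(G) ≤ 4. On the other hand G contains the 5-clique {b, d, e, f, g}. A clique must lie in a single bag of any decomposition, so no decomposition can have width below 4. Therefore the treewidth is 4.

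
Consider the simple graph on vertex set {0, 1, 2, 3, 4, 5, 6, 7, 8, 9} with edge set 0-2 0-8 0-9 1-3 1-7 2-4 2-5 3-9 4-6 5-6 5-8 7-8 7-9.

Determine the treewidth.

2

A width-2 tree decomposition is:
Bags: B1 = {2, 4, 6}  B2 = {2, 5, 6}  B3 = {0, 2, 5}  B4 = {0, 5, 8}  B5 = {0, 8, 9}  B6 = {7, 8, 9}  B7 = {3, 7, 9}  B8 = {1, 3, 7}
Tree: B1–B2, B2–B3, B3–B4, B4–B5, B5–B6, B6–B7, B7–B8
Each bag holds 3 vertices, so the decomposition has width 2, which upper-bounds the treewidth. For the lower bound, G contains the cycle 4–6–5–2–4, so G is not a forest; only forests have treewidth ≤ 1, hence tw(G) ≥ 2. Hence tw(G) = 2 exactly.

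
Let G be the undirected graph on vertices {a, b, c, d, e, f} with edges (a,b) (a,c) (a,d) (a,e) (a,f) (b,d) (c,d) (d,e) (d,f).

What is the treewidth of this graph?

2

A width-2 tree decomposition is:
Bags: B1 = {a, b, d}  B2 = {a, d, e}  B3 = {a, d, f}  B4 = {a, c, d}
Tree: B1–B2, B2–B3, B3–B4
Each bag holds 3 vertices, so the decomposition has width 2, which upper-bounds the treewidth. On the other hand G contains the 3-clique {a, d, e}. A clique must lie in a single bag of any decomposition, so no decomposition can have width below 2. Therefore the treewidth is 2.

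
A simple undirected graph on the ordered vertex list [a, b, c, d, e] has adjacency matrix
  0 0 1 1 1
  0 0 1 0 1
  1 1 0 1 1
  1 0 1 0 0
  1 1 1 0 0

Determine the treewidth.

2

A width-2 tree decomposition is:
Bags: B1 = {a, c, d}  B2 = {a, c, e}  B3 = {b, c, e}
Tree: B1–B2, B2–B3
Every bag has size at most 3, so the width is 3 − 1 = 2 and tw(G) ≤ 2. On the other hand G contains the 3-clique {a, c, d}. A clique must lie in a single bag of any decomposition, so no decomposition can have width below 2. Therefore the treewidth is 2.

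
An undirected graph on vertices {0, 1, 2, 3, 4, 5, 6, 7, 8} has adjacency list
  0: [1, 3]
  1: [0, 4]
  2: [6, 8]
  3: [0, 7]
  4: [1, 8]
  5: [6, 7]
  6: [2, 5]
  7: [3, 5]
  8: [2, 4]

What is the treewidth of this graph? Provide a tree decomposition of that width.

Every bag has size at most 3, so the width is 3 − 1 = 2 and tw(G) ≤ 2. The edges 0–3–7–5–6–2–8–4–1–0 form a cycle, so G is not a tree and its treewidth is at least 2. Combining the bounds, tw(G) = 2.

Treewidth 2.
Bags: B1 = {0, 3, 7}  B2 = {0, 5, 7}  B3 = {0, 5, 6}  B4 = {0, 2, 6}  B5 = {0, 2, 8}  B6 = {0, 4, 8}  B7 = {0, 1, 4}
Tree: B1–B2, B2–B3, B3–B4, B4–B5, B5–B6, B6–B7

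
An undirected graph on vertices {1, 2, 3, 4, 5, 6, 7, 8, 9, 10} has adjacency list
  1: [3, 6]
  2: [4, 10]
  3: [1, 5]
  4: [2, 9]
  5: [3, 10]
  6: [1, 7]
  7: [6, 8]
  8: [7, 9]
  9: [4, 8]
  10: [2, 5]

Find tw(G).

A width-2 tree decomposition is:
Bags: B1 = {1, 3, 5}  B2 = {1, 5, 10}  B3 = {1, 2, 10}  B4 = {1, 2, 4}  B5 = {1, 4, 9}  B6 = {1, 8, 9}  B7 = {1, 7, 8}  B8 = {1, 6, 7}
Tree: B1–B2, B2–B3, B3–B4, B4–B5, B5–B6, B6–B7, B7–B8
The largest bag has 3 vertices, giving width 2; this decomposition certifies tw(G) ≤ 2. The edges 1–3–5–10–2–4–9–8–7–6–1 form a cycle, so G is not a tree and its treewidth is at least 2. Hence tw(G) = 2 exactly.

2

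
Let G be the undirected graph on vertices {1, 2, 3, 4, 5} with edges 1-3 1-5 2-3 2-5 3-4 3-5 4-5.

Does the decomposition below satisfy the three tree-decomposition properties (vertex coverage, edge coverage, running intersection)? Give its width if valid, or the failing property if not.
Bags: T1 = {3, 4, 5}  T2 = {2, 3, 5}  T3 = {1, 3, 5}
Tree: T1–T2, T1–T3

Yes; width 2.

Vertex coverage: the bags together contain {1, 2, 3, 4, 5}, the full vertex set. Edge coverage: each edge of G has both endpoints in at least one bag. Running intersection: for every vertex, the bags containing it form a connected subtree. All three properties hold, so this is a valid tree decomposition of width max|bag| − 1 = 2, and hence tw(G) ≤ 2.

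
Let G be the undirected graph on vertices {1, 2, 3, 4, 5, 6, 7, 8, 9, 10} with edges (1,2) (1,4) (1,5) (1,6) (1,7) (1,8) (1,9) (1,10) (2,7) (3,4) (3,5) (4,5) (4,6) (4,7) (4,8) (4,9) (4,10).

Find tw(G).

A width-2 tree decomposition is:
Bags: B1 = {1, 2, 7}  B2 = {1, 4, 7}  B3 = {1, 4, 9}  B4 = {1, 4, 5}  B5 = {1, 4, 8}  B6 = {1, 4, 6}  B7 = {3, 4, 5}  B8 = {1, 4, 10}
Tree: B1–B2, B2–B3, B3–B4, B4–B5, B2–B6, B4–B7, B6–B8
The largest bag has 3 vertices, giving width 2; this decomposition certifies tw(G) ≤ 2. For the lower bound, the 3 vertices {1, 2, 7} are pairwise adjacent, and any tree decomposition puts a clique entirely inside one bag — forcing width ≥ 2. Hence tw(G) = 2 exactly.

2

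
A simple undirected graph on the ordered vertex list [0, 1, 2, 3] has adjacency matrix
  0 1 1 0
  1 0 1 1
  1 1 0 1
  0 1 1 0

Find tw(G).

A width-2 tree decomposition is:
Bags: B1 = {0, 1, 2}  B2 = {1, 2, 3}
Tree: B1–B2
The largest bag has 3 vertices, giving width 2; this decomposition certifies tw(G) ≤ 2. Conversely, {0, 1, 2} is a clique of size 3, and the vertices of any clique must share a bag in every tree decomposition; so some bag has ≥ 3 vertices and tw(G) ≥ 2. Therefore the treewidth is 2.

2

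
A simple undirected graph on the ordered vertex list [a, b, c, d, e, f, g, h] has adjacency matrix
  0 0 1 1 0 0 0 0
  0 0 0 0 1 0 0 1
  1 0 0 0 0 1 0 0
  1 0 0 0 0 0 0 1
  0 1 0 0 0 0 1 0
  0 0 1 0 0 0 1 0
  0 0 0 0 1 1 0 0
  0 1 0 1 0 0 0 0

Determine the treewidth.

A width-2 tree decomposition is:
Bags: B1 = {b, e, h}  B2 = {e, g, h}  B3 = {f, g, h}  B4 = {c, f, h}  B5 = {a, c, h}  B6 = {a, d, h}
Tree: B1–B2, B2–B3, B3–B4, B4–B5, B5–B6
Every bag has size at most 3, so the width is 3 − 1 = 2 and tw(G) ≤ 2. For the lower bound, G contains the cycle h–b–e–g–f–c–a–d–h, so G is not a forest; only forests have treewidth ≤ 1, hence tw(G) ≥ 2. Therefore the treewidth is 2.

2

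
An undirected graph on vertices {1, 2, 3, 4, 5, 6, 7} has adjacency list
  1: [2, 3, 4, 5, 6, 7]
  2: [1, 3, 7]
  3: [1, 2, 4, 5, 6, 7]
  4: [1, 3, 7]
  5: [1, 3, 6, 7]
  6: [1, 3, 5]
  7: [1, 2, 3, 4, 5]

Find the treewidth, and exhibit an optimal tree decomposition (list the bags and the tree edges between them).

Every bag has size at most 4, so the width is 4 − 1 = 3 and tw(G) ≤ 3. On the other hand G contains the 4-clique {1, 3, 5, 6}. A clique must lie in a single bag of any decomposition, so no decomposition can have width below 3. Hence tw(G) = 3 exactly.

Treewidth 3.
Bags: B1 = {1, 3, 5, 7}  B2 = {1, 3, 4, 7}  B3 = {1, 3, 5, 6}  B4 = {1, 2, 3, 7}
Tree: B1–B2, B1–B3, B1–B4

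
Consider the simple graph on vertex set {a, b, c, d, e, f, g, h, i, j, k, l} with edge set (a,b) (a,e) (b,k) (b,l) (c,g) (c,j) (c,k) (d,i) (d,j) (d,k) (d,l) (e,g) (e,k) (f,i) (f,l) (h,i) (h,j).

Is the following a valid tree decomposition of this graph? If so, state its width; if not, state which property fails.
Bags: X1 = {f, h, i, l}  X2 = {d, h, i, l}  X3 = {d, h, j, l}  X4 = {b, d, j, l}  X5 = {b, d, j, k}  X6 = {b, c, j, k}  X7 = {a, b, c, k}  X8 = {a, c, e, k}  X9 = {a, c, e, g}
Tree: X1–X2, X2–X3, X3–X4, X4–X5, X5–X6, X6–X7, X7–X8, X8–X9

Vertex coverage: the bags together contain {a, b, c, d, e, f, g, h, i, j, k, l}, the full vertex set. Edge coverage: each edge of G has both endpoints in at least one bag. Running intersection: for every vertex, the bags containing it form a connected subtree. All three properties hold, so this is a valid tree decomposition of width max|bag| − 1 = 3, and hence tw(G) ≤ 3.

Yes; width 3.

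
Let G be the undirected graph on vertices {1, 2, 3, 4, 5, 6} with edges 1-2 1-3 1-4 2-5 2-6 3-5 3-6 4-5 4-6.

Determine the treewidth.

3

A width-3 tree decomposition is:
Bags: B1 = {1, 3, 5, 6}  B2 = {1, 2, 5, 6}  B3 = {1, 4, 5, 6}
Tree: B1–B2, B2–B3
Each bag holds 4 vertices, so the decomposition has width 3, which upper-bounds the treewidth. For the lower bound: the 4 vertex sets {3,5}, {1,2}, {6}, {4} are disjoint, each induces a connected subgraph, and every pair is joined by at least one edge of G. Contracting each set to a single vertex therefore yields K_{4} as a minor, and since treewidth is minor-monotone, tw(G) ≥ tw(K_{4}) = 3. Combining the bounds, tw(G) = 3.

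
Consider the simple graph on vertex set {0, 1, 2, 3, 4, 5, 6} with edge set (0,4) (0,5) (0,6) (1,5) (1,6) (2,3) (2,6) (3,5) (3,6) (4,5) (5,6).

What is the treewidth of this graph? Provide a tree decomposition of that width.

Treewidth 2.
One optimal decomposition is:
Bags: B1 = {3, 5, 6}  B2 = {1, 5, 6}  B3 = {2, 3, 6}  B4 = {0, 5, 6}  B5 = {0, 4, 5}
Tree: B1–B2, B1–B3, B2–B4, B4–B5

Every bag has size at most 3, so the width is 3 − 1 = 2 and tw(G) ≤ 2. For the lower bound, the 3 vertices {2, 3, 6} are pairwise adjacent, and any tree decomposition puts a clique entirely inside one bag — forcing width ≥ 2. Combining the bounds, tw(G) = 2.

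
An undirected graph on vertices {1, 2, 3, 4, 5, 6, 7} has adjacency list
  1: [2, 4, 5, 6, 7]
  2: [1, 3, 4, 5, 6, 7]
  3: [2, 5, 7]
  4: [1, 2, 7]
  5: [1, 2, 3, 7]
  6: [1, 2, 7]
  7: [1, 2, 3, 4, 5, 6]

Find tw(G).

3

A width-3 tree decomposition is:
Bags: B1 = {1, 2, 5, 7}  B2 = {2, 3, 5, 7}  B3 = {1, 2, 4, 7}  B4 = {1, 2, 6, 7}
Tree: B1–B2, B1–B3, B3–B4
Every bag has size at most 4, so the width is 4 − 1 = 3 and tw(G) ≤ 3. On the other hand G contains the 4-clique {1, 2, 4, 7}. A clique must lie in a single bag of any decomposition, so no decomposition can have width below 3. Hence tw(G) = 3 exactly.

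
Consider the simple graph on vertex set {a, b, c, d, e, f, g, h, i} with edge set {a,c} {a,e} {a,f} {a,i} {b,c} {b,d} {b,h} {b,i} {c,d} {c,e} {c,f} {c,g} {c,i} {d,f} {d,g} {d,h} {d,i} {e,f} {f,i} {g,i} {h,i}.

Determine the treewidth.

A width-3 tree decomposition is:
Bags: B1 = {a, c, e, f}  B2 = {a, c, f, i}  B3 = {c, d, f, i}  B4 = {c, d, g, i}  B5 = {b, c, d, i}  B6 = {b, d, h, i}
Tree: B1–B2, B2–B3, B3–B4, B4–B5, B5–B6
Each bag holds 4 vertices, so the decomposition has width 3, which upper-bounds the treewidth. For the lower bound, the 4 vertices {a, c, e, f} are pairwise adjacent, and any tree decomposition puts a clique entirely inside one bag — forcing width ≥ 3. Therefore the treewidth is 3.

3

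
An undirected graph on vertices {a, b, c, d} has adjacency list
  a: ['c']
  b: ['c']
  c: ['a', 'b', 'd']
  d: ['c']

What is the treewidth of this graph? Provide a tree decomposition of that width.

Treewidth 1.
One such decomposition:
Bags: B1 = {c, d}  B2 = {b, c}  B3 = {a, c}
Tree: B1–B2, B1–B3

Each bag holds 2 vertices, so the decomposition has width 1, which upper-bounds the treewidth. Since G has at least one edge (e.g. d–c), it is not an edgeless graph, so tw(G) ≥ 1. Hence tw(G) = 1 exactly.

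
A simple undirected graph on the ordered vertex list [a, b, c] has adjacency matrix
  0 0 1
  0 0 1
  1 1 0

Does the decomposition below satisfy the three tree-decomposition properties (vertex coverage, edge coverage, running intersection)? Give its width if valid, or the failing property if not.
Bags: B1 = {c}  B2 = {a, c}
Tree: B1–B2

No — vertex b appears in no bag.

A tree decomposition must satisfy three properties: every vertex lies in some bag; for every edge, both endpoints lie together in some bag; and for every vertex, the bags containing it form a connected subtree. Here vertex b appears in no bag, so the decomposition is invalid.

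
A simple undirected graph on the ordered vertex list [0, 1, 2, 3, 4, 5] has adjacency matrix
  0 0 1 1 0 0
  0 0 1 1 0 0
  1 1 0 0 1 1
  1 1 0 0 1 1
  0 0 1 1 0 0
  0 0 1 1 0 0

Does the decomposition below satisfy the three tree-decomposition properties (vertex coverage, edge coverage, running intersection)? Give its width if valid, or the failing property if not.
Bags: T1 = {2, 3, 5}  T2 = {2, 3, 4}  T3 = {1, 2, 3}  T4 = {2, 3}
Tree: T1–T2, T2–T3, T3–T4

No — vertex 0 appears in no bag.

A tree decomposition must satisfy three properties: every vertex lies in some bag; for every edge, both endpoints lie together in some bag; and for every vertex, the bags containing it form a connected subtree. Here vertex 0 appears in no bag, so the decomposition is invalid.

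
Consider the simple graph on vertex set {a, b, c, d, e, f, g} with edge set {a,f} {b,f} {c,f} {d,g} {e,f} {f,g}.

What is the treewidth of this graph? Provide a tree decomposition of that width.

Treewidth 1.
One optimal decomposition is:
Bags: B1 = {c, f}  B2 = {f, g}  B3 = {e, f}  B4 = {a, f}  B5 = {b, f}  B6 = {d, g}
Tree: B1–B2, B1–B3, B2–B4, B2–B5, B2–B6

The largest bag has 2 vertices, giving width 1; this decomposition certifies tw(G) ≤ 1. Since G has at least one edge (e.g. f–c), it is not an edgeless graph, so tw(G) ≥ 1. The upper and lower bounds meet at 1, so that is the treewidth.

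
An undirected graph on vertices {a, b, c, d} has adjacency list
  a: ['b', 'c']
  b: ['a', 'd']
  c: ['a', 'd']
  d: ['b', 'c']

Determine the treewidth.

A width-2 tree decomposition is:
Bags: B1 = {a, c, d}  B2 = {a, b, d}
Tree: B1–B2
Each bag holds 3 vertices, so the decomposition has width 2, which upper-bounds the treewidth. The edges d–c–a–b–d form a cycle, so G is not a tree and its treewidth is at least 2. The upper and lower bounds meet at 2, so that is the treewidth.

2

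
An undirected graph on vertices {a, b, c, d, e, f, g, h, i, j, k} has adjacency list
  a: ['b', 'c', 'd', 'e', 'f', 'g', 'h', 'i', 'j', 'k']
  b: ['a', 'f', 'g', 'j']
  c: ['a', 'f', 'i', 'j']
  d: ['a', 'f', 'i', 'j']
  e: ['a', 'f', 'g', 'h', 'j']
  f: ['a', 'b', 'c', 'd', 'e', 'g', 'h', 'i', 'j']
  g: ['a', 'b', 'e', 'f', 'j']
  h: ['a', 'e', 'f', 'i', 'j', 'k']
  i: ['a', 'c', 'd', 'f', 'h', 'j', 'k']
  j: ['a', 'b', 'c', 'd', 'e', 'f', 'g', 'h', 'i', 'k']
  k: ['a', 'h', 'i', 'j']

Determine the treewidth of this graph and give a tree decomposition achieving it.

The largest bag has 5 vertices, giving width 4; this decomposition certifies tw(G) ≤ 4. For the lower bound, the 5 vertices {a, e, f, g, j} are pairwise adjacent, and any tree decomposition puts a clique entirely inside one bag — forcing width ≥ 4. Therefore the treewidth is 4.

Treewidth 4.
One such decomposition:
Bags: B1 = {a, f, h, i, j}  B2 = {a, e, f, h, j}  B3 = {a, d, f, i, j}  B4 = {a, e, f, g, j}  B5 = {a, h, i, j, k}  B6 = {a, c, f, i, j}  B7 = {a, b, f, g, j}
Tree: B1–B2, B1–B3, B2–B4, B1–B5, B1–B6, B4–B7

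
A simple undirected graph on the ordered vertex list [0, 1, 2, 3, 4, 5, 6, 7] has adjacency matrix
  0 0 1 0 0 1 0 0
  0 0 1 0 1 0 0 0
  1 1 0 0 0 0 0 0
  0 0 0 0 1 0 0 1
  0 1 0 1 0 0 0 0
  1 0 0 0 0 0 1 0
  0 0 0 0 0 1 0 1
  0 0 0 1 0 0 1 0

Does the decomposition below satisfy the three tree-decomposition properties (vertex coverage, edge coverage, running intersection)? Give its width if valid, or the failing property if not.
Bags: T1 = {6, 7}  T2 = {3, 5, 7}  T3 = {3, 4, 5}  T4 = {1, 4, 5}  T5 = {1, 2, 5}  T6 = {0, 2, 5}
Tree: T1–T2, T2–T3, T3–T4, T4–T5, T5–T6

A tree decomposition must satisfy three properties: every vertex lies in some bag; for every edge, both endpoints lie together in some bag; and for every vertex, the bags containing it form a connected subtree. Here edge (5,6) lies in no bag, so the decomposition is invalid.

No — edge (5,6) lies in no bag.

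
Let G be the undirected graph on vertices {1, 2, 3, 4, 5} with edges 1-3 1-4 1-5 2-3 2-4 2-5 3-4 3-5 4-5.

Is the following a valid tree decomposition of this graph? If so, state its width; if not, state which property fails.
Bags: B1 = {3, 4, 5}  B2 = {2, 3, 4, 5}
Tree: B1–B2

No — vertex 1 appears in no bag.

A tree decomposition must satisfy three properties: every vertex lies in some bag; for every edge, both endpoints lie together in some bag; and for every vertex, the bags containing it form a connected subtree. Here vertex 1 appears in no bag, so the decomposition is invalid.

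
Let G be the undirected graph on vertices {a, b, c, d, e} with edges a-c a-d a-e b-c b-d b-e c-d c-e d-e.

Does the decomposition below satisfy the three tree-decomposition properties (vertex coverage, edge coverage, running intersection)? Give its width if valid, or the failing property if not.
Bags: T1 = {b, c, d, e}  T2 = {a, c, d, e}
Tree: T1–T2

Yes; width 3.

Vertex coverage: the bags together contain {a, b, c, d, e}, the full vertex set. Edge coverage: each edge of G has both endpoints in at least one bag. Running intersection: for every vertex, the bags containing it form a connected subtree. All three properties hold, so this is a valid tree decomposition of width max|bag| − 1 = 3, and hence tw(G) ≤ 3.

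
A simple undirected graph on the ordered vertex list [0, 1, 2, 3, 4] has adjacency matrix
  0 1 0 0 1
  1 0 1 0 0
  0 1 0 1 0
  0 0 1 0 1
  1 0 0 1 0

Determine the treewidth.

A width-2 tree decomposition is:
Bags: B1 = {1, 2, 3}  B2 = {1, 3, 4}  B3 = {0, 1, 4}
Tree: B1–B2, B2–B3
The largest bag has 3 vertices, giving width 2; this decomposition certifies tw(G) ≤ 2. For the lower bound, G contains the cycle 1–2–3–4–0–1, so G is not a forest; only forests have treewidth ≤ 1, hence tw(G) ≥ 2. Combining the bounds, tw(G) = 2.

2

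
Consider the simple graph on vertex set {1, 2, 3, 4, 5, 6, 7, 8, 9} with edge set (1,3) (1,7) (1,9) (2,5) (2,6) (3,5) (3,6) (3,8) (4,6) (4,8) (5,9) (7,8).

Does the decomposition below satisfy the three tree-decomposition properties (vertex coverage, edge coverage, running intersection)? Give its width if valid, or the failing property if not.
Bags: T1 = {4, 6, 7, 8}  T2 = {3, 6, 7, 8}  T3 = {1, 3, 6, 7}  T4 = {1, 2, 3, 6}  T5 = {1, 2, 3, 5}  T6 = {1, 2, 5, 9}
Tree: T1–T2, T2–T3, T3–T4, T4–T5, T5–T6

Checking the three conditions: (i) the bags cover all of {1, 2, 3, 4, 5, 6, 7, 8, 9}; (ii) for each edge, some bag contains both endpoints; (iii) the bags containing any fixed vertex form a subtree. All hold, so the decomposition is valid with width 4 − 1 = 3.

Yes; width 3.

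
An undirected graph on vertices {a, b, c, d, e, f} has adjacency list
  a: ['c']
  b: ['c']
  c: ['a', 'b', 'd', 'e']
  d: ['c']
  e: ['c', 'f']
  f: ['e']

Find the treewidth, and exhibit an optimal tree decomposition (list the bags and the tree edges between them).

Each bag holds 2 vertices, so the decomposition has width 1, which upper-bounds the treewidth. G has an edge, so its treewidth is at least 1. Therefore the treewidth is 1.

Treewidth 1.
Bags: B1 = {b, c}  B2 = {c, d}  B3 = {a, c}  B4 = {c, e}  B5 = {e, f}
Tree: B1–B2, B2–B3, B2–B4, B4–B5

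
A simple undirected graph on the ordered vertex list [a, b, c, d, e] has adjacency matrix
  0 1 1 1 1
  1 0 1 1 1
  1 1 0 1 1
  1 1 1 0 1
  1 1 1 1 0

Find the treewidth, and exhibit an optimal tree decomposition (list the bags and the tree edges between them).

With just one bag of size 5, the width is 5 − 1 = 4, so tw(G) ≤ 4. For the lower bound, the 5 vertices {a, b, c, d, e} are pairwise adjacent, and any tree decomposition puts a clique entirely inside one bag — forcing width ≥ 4. Combining the bounds, tw(G) = 4.

Treewidth 4.
One optimal decomposition is:
Bags: B1 = {a, b, c, d, e}
Tree: (single bag)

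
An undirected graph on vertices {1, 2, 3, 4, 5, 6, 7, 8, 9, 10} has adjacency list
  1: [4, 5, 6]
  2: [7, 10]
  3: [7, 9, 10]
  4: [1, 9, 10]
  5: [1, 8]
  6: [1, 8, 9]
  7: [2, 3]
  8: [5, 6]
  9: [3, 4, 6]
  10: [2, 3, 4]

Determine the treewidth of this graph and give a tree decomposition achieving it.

Every bag has size at most 3, so the width is 3 − 1 = 2 and tw(G) ≤ 2. Since 5–8–6–1–5 is a cycle in G, G is not acyclic. Forests are exactly the graphs of treewidth ≤ 1, so tw(G) ≥ 2. The upper and lower bounds meet at 2, so that is the treewidth.

Treewidth 2.
Bags: B1 = {1, 5, 8}  B2 = {1, 6, 8}  B3 = {1, 4, 6}  B4 = {4, 6, 9}  B5 = {4, 9, 10}  B6 = {3, 9, 10}  B7 = {2, 3, 10}  B8 = {2, 3, 7}
Tree: B1–B2, B2–B3, B3–B4, B4–B5, B5–B6, B6–B7, B7–B8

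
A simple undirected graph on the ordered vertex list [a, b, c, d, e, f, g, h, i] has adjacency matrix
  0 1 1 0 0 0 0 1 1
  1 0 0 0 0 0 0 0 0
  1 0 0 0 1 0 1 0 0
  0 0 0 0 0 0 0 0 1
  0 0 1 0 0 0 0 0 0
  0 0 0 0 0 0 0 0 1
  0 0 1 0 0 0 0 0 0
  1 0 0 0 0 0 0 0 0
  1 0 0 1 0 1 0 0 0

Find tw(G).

A width-1 tree decomposition is:
Bags: B1 = {a, i}  B2 = {a, c}  B3 = {c, g}  B4 = {f, i}  B5 = {a, b}  B6 = {d, i}  B7 = {a, h}  B8 = {c, e}
Tree: B1–B2, B2–B3, B1–B4, B2–B5, B4–B6, B1–B7, B3–B8
Each bag holds 2 vertices, so the decomposition has width 1, which upper-bounds the treewidth. G has an edge, so its treewidth is at least 1. The upper and lower bounds meet at 1, so that is the treewidth.

1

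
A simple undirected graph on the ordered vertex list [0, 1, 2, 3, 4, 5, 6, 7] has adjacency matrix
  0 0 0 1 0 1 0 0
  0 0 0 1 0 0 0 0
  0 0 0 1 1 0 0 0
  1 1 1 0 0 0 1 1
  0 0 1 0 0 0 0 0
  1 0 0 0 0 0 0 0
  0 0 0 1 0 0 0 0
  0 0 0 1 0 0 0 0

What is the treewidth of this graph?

A width-1 tree decomposition is:
Bags: B1 = {3, 6}  B2 = {3, 7}  B3 = {0, 3}  B4 = {2, 3}  B5 = {1, 3}  B6 = {2, 4}  B7 = {0, 5}
Tree: B1–B2, B1–B3, B1–B4, B4–B5, B4–B6, B3–B7
Every bag has size at most 2, so the width is 2 − 1 = 1 and tw(G) ≤ 1. G has an edge, so its treewidth is at least 1. Combining the bounds, tw(G) = 1.

1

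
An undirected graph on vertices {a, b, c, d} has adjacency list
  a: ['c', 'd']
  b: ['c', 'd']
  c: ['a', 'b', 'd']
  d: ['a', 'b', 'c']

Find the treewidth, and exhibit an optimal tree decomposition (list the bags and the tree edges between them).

Treewidth 2.
One such decomposition:
Bags: B1 = {b, c, d}  B2 = {a, c, d}
Tree: B1–B2

The largest bag has 3 vertices, giving width 2; this decomposition certifies tw(G) ≤ 2. Conversely, {a, c, d} is a clique of size 3, and the vertices of any clique must share a bag in every tree decomposition; so some bag has ≥ 3 vertices and tw(G) ≥ 2. Therefore the treewidth is 2.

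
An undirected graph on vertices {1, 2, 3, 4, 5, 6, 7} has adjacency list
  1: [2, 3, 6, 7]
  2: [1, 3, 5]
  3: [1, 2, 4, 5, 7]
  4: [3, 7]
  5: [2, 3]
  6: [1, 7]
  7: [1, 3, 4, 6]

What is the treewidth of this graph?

2

A width-2 tree decomposition is:
Bags: B1 = {1, 3, 7}  B2 = {1, 2, 3}  B3 = {2, 3, 5}  B4 = {1, 6, 7}  B5 = {3, 4, 7}
Tree: B1–B2, B2–B3, B1–B4, B1–B5
The largest bag has 3 vertices, giving width 2; this decomposition certifies tw(G) ≤ 2. For the lower bound, the 3 vertices {1, 2, 3} are pairwise adjacent, and any tree decomposition puts a clique entirely inside one bag — forcing width ≥ 2. Therefore the treewidth is 2.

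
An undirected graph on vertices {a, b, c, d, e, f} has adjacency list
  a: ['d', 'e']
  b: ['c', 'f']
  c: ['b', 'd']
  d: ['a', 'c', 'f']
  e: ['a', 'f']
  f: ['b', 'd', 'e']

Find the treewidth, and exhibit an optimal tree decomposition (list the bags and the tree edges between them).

Each bag holds 3 vertices, so the decomposition has width 2, which upper-bounds the treewidth. Since a–e–f–d–a is a cycle in G, G is not acyclic. Forests are exactly the graphs of treewidth ≤ 1, so tw(G) ≥ 2. Combining the bounds, tw(G) = 2.

Treewidth 2.
Bags: B1 = {a, d, e}  B2 = {d, e, f}  B3 = {c, d, f}  B4 = {b, c, f}
Tree: B1–B2, B2–B3, B3–B4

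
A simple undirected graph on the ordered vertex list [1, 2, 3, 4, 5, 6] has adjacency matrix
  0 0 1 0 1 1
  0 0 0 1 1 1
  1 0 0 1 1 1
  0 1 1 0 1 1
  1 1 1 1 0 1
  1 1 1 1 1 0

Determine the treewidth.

A width-3 tree decomposition is:
Bags: B1 = {3, 4, 5, 6}  B2 = {2, 4, 5, 6}  B3 = {1, 3, 5, 6}
Tree: B1–B2, B1–B3
The largest bag has 4 vertices, giving width 3; this decomposition certifies tw(G) ≤ 3. For the lower bound, the 4 vertices {2, 4, 5, 6} are pairwise adjacent, and any tree decomposition puts a clique entirely inside one bag — forcing width ≥ 3. Hence tw(G) = 3 exactly.

3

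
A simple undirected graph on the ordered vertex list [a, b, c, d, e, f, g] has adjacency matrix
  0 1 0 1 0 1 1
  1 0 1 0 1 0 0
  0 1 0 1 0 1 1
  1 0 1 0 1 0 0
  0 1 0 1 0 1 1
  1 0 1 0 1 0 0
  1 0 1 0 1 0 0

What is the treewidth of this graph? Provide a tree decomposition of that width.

The largest bag has 4 vertices, giving width 3; this decomposition certifies tw(G) ≤ 3. For the lower bound: the 4 vertex sets {e,g}, {c,d}, {a}, {b} are disjoint, each induces a connected subgraph, and every pair is joined by at least one edge of G. Contracting each set to a single vertex therefore yields K_{4} as a minor, and since treewidth is minor-monotone, tw(G) ≥ tw(K_{4}) = 3. Combining the bounds, tw(G) = 3.

Treewidth 3.
Bags: B1 = {a, c, e, g}  B2 = {a, c, d, e}  B3 = {a, b, c, e}  B4 = {a, c, e, f}
Tree: B1–B2, B2–B3, B3–B4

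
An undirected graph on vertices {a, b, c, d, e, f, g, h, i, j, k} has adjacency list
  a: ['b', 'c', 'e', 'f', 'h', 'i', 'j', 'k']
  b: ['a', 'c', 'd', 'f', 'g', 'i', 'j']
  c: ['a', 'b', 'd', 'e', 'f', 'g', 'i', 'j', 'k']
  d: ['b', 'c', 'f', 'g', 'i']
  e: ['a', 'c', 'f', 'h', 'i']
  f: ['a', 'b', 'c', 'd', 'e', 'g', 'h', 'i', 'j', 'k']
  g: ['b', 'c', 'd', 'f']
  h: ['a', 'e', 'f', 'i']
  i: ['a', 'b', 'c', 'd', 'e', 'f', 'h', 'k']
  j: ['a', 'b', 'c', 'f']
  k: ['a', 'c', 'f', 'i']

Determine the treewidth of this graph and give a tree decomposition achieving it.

Treewidth 4.
Bags: B1 = {a, c, e, f, i}  B2 = {a, b, c, f, i}  B3 = {a, c, f, i, k}  B4 = {b, c, d, f, i}  B5 = {a, e, f, h, i}  B6 = {b, c, d, f, g}  B7 = {a, b, c, f, j}
Tree: B1–B2, B1–B3, B2–B4, B1–B5, B4–B6, B2–B7

Each bag holds 5 vertices, so the decomposition has width 4, which upper-bounds the treewidth. For the lower bound, the 5 vertices {a, e, f, h, i} are pairwise adjacent, and any tree decomposition puts a clique entirely inside one bag — forcing width ≥ 4. Therefore the treewidth is 4.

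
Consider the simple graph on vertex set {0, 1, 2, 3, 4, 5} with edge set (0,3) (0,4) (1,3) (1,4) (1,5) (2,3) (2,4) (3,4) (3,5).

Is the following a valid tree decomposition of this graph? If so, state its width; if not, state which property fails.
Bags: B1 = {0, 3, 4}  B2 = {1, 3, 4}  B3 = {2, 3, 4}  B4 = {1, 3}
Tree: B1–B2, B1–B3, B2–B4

A tree decomposition must satisfy three properties: every vertex lies in some bag; for every edge, both endpoints lie together in some bag; and for every vertex, the bags containing it form a connected subtree. Here vertex 5 appears in no bag, so the decomposition is invalid.

No — vertex 5 appears in no bag.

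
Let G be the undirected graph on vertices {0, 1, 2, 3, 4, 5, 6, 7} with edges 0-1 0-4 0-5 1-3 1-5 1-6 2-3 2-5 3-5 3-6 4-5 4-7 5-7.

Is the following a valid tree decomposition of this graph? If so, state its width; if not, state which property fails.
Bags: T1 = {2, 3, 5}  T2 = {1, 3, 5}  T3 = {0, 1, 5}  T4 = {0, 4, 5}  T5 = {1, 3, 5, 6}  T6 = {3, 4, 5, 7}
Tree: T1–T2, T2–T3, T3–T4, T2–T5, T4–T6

No — bags containing vertex 3 are not connected in the tree.

A tree decomposition must satisfy three properties: every vertex lies in some bag; for every edge, both endpoints lie together in some bag; and for every vertex, the bags containing it form a connected subtree. Here bags containing vertex 3 are not connected in the tree, so the decomposition is invalid.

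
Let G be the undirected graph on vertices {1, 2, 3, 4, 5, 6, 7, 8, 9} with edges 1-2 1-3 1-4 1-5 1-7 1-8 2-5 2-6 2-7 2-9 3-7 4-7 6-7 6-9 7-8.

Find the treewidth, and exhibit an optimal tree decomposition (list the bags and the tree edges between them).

Each bag holds 3 vertices, so the decomposition has width 2, which upper-bounds the treewidth. On the other hand G contains the 3-clique {1, 2, 5}. A clique must lie in a single bag of any decomposition, so no decomposition can have width below 2. Combining the bounds, tw(G) = 2.

Treewidth 2.
One optimal decomposition is:
Bags: B1 = {1, 3, 7}  B2 = {1, 4, 7}  B3 = {1, 2, 7}  B4 = {2, 6, 7}  B5 = {2, 6, 9}  B6 = {1, 7, 8}  B7 = {1, 2, 5}
Tree: B1–B2, B2–B3, B3–B4, B4–B5, B1–B6, B3–B7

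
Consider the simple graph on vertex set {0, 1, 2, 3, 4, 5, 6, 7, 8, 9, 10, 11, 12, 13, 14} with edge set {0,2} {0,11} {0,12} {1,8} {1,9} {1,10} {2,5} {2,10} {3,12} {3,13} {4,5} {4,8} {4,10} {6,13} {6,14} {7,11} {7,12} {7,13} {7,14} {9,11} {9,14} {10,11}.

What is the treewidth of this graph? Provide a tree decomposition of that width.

Treewidth 3.
One optimal decomposition is:
Bags: B1 = {3, 6, 13, 14}  B2 = {3, 7, 13, 14}  B3 = {3, 7, 12, 14}  B4 = {7, 9, 12, 14}  B5 = {7, 9, 11, 12}  B6 = {0, 9, 11, 12}  B7 = {0, 1, 9, 11}  B8 = {0, 1, 10, 11}  B9 = {0, 1, 2, 10}  B10 = {1, 2, 8, 10}  B11 = {2, 4, 8, 10}  B12 = {2, 4, 5, 8}
Tree: B1–B2, B2–B3, B3–B4, B4–B5, B5–B6, B6–B7, B7–B8, B8–B9, B9–B10, B10–B11, B11–B12

The largest bag has 4 vertices, giving width 3; this decomposition certifies tw(G) ≤ 3. For the lower bound: the 4 vertex sets {3,6,13}, {14}, {7}, {0,9,11,12} are disjoint, each induces a connected subgraph, and every pair is joined by at least one edge of G. Contracting each set to a single vertex therefore yields K_{4} as a minor, and since treewidth is minor-monotone, tw(G) ≥ tw(K_{4}) = 3. Therefore the treewidth is 3.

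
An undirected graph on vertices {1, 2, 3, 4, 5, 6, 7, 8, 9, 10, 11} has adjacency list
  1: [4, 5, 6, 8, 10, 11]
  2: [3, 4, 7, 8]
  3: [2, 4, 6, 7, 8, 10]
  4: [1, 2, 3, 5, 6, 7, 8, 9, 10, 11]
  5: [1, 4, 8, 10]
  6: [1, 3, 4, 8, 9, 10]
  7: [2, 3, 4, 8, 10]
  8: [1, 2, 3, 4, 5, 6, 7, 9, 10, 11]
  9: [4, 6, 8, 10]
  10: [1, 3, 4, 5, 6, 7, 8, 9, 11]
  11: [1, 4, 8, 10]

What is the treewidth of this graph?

A width-4 tree decomposition is:
Bags: B1 = {1, 4, 6, 8, 10}  B2 = {3, 4, 6, 8, 10}  B3 = {1, 4, 5, 8, 10}  B4 = {4, 6, 8, 9, 10}  B5 = {1, 4, 8, 10, 11}  B6 = {3, 4, 7, 8, 10}  B7 = {2, 3, 4, 7, 8}
Tree: B1–B2, B1–B3, B1–B4, B3–B5, B2–B6, B6–B7
Every bag has size at most 5, so the width is 5 − 1 = 4 and tw(G) ≤ 4. Conversely, {2, 3, 4, 7, 8} is a clique of size 5, and the vertices of any clique must share a bag in every tree decomposition; so some bag has ≥ 5 vertices and tw(G) ≥ 4. The upper and lower bounds meet at 4, so that is the treewidth.

4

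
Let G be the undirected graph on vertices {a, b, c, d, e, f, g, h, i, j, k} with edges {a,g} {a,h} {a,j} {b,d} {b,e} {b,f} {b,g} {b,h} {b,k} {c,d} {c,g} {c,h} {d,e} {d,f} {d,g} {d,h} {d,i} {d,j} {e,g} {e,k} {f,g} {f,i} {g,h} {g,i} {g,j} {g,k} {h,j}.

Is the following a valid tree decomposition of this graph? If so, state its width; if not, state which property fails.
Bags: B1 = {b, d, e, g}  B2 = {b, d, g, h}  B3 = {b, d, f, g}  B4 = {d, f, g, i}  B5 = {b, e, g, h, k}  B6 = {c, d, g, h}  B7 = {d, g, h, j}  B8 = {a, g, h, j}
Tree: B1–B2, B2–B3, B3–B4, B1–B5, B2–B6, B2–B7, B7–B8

A tree decomposition must satisfy three properties: every vertex lies in some bag; for every edge, both endpoints lie together in some bag; and for every vertex, the bags containing it form a connected subtree. Here bags containing vertex h are not connected in the tree, so the decomposition is invalid.

No — bags containing vertex h are not connected in the tree.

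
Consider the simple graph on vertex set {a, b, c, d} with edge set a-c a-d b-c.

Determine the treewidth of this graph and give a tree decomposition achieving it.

Every bag has size at most 2, so the width is 2 − 1 = 1 and tw(G) ≤ 1. Any graph with an edge has treewidth ≥ 1, and G has the edge a–c. Combining the bounds, tw(G) = 1.

Treewidth 1.
One such decomposition:
Bags: B1 = {a, c}  B2 = {b, c}  B3 = {a, d}
Tree: B1–B2, B1–B3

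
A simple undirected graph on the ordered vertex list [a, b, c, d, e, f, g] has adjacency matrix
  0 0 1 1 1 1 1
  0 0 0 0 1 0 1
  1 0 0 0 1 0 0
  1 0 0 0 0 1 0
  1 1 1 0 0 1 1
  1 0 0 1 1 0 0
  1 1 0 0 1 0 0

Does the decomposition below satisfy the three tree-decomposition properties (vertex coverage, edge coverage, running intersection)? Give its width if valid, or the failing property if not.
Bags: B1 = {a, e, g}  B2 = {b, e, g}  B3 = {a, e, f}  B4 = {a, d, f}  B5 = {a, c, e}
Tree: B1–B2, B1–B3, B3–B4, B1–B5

Every vertex of G appears in some bag (union = {a, b, c, d, e, f, g}); every edge is covered by a bag; and for each vertex v the set of bags containing v is connected in the bag tree. The decomposition is therefore valid. The largest bag has 3 vertices, so the width is 2.

Yes; width 2.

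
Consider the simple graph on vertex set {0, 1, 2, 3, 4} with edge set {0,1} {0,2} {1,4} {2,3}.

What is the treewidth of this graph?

A width-1 tree decomposition is:
Bags: B1 = {0, 2}  B2 = {2, 3}  B3 = {0, 1}  B4 = {1, 4}
Tree: B1–B2, B1–B3, B3–B4
Each bag holds 2 vertices, so the decomposition has width 1, which upper-bounds the treewidth. G has an edge, so its treewidth is at least 1. Therefore the treewidth is 1.

1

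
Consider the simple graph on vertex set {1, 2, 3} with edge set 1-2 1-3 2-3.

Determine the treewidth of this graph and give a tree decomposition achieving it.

A single bag containing all 3 vertices is trivially a valid decomposition of width 2. For the lower bound, the 3 vertices {1, 2, 3} are pairwise adjacent, and any tree decomposition puts a clique entirely inside one bag — forcing width ≥ 2. Hence tw(G) = 2 exactly.

Treewidth 2.
One such decomposition:
Bags: B1 = {1, 2, 3}
Tree: (single bag)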